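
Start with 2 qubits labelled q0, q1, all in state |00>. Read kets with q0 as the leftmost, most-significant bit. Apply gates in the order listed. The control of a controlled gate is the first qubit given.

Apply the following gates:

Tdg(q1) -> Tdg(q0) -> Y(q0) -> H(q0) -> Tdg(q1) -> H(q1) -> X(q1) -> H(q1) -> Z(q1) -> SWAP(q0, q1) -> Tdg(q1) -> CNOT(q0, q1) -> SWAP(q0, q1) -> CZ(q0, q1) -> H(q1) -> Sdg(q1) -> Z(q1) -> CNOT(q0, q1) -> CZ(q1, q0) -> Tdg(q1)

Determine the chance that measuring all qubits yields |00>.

The probability of measuring |00> is 1/4. Key observation: gates 6-9 undo each other exactly, leaving only the rest of the circuit to track.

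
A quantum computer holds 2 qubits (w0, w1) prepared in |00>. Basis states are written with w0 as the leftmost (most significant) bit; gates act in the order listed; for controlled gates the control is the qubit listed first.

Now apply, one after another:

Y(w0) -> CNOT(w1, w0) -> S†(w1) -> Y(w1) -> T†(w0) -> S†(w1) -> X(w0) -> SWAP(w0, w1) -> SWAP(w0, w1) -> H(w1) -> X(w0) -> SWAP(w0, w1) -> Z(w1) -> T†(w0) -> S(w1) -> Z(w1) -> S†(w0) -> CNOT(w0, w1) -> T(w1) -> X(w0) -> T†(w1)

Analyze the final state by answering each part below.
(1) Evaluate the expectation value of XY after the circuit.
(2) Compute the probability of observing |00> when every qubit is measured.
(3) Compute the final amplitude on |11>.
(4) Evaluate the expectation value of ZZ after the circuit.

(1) In the final state, XY has expectation -sqrt(2)/2. Key observation: gates 8-9 undo each other exactly, leaving only the rest of the circuit to track.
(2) Outcome |00> occurs with probability 1/2.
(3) |11> carries amplitude sqrt(2)*exp(3*I*pi/4)/2 in the final state.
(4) In the final state, ZZ has expectation 1.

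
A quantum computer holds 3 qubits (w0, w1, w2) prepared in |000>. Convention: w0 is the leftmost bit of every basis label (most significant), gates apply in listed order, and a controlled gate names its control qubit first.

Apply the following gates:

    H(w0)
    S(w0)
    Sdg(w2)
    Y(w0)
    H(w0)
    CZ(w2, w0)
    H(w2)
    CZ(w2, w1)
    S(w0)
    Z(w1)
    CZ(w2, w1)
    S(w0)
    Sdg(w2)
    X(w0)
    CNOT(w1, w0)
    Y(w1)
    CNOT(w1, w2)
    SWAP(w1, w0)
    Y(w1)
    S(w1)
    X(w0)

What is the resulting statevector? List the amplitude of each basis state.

The final amplitudes are sqrt(2)*(1 - I)/4 on |000>, sqrt(2)*(1 + I)/4 on |001>, sqrt(2)*(1 - I)/4 on |010>, sqrt(2)*(1 + I)/4 on |011>, 0 on |100>, 0 on |101>, 0 on |110>, 0 on |111>.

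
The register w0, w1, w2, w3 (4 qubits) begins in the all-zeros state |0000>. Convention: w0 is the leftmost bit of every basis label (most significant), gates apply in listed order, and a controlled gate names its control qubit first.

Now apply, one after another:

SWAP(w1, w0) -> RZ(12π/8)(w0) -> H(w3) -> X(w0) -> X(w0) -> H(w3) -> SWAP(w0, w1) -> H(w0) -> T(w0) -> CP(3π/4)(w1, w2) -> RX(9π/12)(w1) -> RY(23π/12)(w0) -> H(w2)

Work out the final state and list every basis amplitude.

After the circuit, the state carries amplitude (-sqrt(2) + 2 + sqrt(6) + (-2*sqrt(3) + sqrt(2) + sqrt(6))*exp(I*pi/4))*exp(I*pi/4)/16 on |0000>, 0 on |0001>, (-sqrt(2) + 2 + sqrt(6) + (-2*sqrt(3) + sqrt(2) + sqrt(6))*exp(I*pi/4))*exp(I*pi/4)/16 on |0010>, 0 on |0011>, (-2*sqrt(3)*I - sqrt(6)*I - sqrt(2)*I - (-sqrt(6) + sqrt(2) + 2)*exp(3*I*pi/4))*exp(I*pi/4)/16 on |0100>, 0 on |0101>, (-2*sqrt(3)*I - sqrt(6)*I - sqrt(2)*I - (-sqrt(6) + sqrt(2) + 2)*exp(3*I*pi/4))*exp(I*pi/4)/16 on |0110>, 0 on |0111>, (-sqrt(6) - sqrt(2) + 2*sqrt(3) + (-sqrt(2) + 2 + sqrt(6))*exp(I*pi/4))*exp(I*pi/4)/16 on |1000>, 0 on |1001>, (-sqrt(6) - sqrt(2) + 2*sqrt(3) + (-sqrt(2) + 2 + sqrt(6))*exp(I*pi/4))*exp(I*pi/4)/16 on |1010>, 0 on |1011>, (-(sqrt(2) + sqrt(6) + 2*sqrt(3))*exp(3*I*pi/4) - sqrt(6)*I + sqrt(2)*I + 2*I)*exp(I*pi/4)/16 on |1100>, 0 on |1101>, (-(sqrt(2) + sqrt(6) + 2*sqrt(3))*exp(3*I*pi/4) - sqrt(6)*I + sqrt(2)*I + 2*I)*exp(I*pi/4)/16 on |1110>, 0 on |1111>. Key observation: steps 3-6 multiply out to the identity, so the circuit reduces to the remaining gates.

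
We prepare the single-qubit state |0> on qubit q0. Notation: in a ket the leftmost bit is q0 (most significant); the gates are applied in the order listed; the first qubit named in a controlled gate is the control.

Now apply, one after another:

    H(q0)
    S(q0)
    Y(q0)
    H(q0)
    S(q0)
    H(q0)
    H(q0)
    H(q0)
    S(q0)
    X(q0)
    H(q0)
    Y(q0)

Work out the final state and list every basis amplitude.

The resulting statevector has amplitude -1/2 + I/2 on |0>, -1/2 + I/2 on |1>.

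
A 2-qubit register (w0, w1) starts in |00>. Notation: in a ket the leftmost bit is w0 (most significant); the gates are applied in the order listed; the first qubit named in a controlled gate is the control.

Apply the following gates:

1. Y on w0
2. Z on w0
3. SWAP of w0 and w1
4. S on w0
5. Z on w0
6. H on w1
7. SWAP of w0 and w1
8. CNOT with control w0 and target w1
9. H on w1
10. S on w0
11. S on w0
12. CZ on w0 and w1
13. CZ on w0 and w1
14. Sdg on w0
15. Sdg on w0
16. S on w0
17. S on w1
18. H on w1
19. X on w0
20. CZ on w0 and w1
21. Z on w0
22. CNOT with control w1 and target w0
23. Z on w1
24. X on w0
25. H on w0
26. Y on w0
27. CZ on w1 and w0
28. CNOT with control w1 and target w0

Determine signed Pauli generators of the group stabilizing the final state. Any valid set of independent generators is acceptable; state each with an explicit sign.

The final state is stabilized by the group generated by +XY, -ZZ; other independent generating sets are equally valid.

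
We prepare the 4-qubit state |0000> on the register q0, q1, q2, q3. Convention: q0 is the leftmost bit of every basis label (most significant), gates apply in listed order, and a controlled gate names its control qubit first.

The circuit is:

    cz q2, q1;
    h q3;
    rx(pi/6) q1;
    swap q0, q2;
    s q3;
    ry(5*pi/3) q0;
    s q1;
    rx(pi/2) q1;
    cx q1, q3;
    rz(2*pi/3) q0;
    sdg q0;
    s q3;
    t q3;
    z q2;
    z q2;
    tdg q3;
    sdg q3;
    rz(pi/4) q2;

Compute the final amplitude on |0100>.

The final state's coefficient on |0100> equals (sqrt(6) + 3*sqrt(2) - sqrt(6)*I + 3*sqrt(2)*I)*exp(13*I*pi/24)/16. Key observation: gates 12-17 undo each other exactly, leaving only the rest of the circuit to track.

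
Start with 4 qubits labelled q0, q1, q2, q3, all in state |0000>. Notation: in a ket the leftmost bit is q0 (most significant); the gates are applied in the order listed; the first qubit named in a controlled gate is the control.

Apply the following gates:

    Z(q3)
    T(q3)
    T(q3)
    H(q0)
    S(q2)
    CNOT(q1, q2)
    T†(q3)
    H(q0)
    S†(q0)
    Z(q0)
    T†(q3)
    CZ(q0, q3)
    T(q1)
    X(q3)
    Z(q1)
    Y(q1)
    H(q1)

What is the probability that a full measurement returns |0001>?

The probability of measuring |0001> is 1/2.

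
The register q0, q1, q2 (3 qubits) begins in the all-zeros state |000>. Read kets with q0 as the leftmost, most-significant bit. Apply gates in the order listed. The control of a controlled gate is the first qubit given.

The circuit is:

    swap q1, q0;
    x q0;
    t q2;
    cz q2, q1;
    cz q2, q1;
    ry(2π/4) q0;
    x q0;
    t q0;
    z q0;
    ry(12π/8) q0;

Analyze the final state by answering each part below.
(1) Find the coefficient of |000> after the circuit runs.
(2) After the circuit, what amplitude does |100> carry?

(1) The amplitude on |000> is -1/2 - exp(I*pi/4)/2. Key observation: the block from step 4 through step 5 cancels to the identity and can be dropped.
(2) The final state's coefficient on |100> equals 1/2 - exp(I*pi/4)/2.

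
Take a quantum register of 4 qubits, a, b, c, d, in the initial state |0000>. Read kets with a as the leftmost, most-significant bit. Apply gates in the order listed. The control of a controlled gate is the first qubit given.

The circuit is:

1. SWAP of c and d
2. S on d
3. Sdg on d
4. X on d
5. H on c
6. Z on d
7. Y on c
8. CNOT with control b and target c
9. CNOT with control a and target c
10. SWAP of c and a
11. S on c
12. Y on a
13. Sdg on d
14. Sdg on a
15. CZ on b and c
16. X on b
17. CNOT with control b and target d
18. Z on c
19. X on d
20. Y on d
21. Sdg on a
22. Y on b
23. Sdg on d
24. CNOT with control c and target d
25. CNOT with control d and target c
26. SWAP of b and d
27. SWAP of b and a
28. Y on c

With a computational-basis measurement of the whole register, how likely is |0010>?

A full measurement returns |0010> with probability 1/2.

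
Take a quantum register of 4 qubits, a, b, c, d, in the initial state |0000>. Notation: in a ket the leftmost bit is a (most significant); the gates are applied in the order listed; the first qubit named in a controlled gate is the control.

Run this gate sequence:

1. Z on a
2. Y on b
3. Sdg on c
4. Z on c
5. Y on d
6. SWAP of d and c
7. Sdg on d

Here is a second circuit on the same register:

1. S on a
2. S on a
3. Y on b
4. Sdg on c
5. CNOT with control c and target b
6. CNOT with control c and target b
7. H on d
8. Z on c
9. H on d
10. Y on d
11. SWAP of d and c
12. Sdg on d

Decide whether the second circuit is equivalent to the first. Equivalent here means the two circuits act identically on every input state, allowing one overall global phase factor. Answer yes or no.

Yes: on every input state the two circuits agree up to one overall phase factor.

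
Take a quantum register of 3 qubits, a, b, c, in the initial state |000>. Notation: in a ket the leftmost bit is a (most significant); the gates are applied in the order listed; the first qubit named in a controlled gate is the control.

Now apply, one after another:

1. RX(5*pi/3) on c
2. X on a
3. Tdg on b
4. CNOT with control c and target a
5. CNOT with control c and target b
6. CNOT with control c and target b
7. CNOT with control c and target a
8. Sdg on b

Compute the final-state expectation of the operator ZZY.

The expectation value of ZZY is -sqrt(3)/2.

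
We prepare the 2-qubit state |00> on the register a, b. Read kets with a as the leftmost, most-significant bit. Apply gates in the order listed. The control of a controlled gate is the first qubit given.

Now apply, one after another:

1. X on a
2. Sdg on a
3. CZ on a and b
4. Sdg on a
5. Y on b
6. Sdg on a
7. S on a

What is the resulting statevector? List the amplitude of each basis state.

The resulting statevector has amplitude -I on |11>, and 0 on every other basis state.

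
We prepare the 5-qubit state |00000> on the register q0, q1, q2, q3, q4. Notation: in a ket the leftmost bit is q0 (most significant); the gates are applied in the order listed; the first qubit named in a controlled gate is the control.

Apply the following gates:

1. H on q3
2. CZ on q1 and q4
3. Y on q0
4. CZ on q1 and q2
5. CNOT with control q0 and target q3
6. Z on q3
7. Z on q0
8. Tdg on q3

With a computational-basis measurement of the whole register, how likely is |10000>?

Outcome |10000> occurs with probability 1/2.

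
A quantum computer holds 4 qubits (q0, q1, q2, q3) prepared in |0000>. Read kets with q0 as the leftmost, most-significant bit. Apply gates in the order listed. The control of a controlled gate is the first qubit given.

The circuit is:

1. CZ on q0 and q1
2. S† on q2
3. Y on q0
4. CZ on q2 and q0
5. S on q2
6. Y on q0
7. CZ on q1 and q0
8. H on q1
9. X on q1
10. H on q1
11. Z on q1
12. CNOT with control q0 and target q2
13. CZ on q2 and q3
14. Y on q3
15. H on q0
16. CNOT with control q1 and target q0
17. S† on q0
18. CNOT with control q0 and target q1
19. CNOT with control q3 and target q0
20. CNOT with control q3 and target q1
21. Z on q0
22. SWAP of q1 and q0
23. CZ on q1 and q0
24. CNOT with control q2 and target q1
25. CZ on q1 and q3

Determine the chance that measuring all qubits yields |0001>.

Outcome |0001> occurs with probability 1/2.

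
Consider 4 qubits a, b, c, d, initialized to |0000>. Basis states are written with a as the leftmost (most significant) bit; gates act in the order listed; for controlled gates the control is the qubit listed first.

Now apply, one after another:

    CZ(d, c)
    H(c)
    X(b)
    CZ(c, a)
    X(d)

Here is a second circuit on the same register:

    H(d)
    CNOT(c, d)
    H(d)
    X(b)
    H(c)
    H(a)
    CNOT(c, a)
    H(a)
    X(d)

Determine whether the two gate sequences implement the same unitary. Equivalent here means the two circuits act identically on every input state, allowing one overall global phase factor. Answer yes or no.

Yes — the two circuits implement the same unitary up to a global phase.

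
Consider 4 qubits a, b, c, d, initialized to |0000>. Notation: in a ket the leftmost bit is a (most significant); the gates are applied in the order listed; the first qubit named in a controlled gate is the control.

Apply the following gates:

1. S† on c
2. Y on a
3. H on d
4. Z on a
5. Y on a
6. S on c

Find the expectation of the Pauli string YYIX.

The observable YYIX averages to 0.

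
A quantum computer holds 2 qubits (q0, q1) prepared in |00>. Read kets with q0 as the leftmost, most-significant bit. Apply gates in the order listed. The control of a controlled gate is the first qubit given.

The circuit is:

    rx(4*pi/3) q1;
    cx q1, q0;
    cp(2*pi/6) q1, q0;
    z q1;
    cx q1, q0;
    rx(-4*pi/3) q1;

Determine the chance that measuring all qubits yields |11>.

The probability of measuring |11> is 0.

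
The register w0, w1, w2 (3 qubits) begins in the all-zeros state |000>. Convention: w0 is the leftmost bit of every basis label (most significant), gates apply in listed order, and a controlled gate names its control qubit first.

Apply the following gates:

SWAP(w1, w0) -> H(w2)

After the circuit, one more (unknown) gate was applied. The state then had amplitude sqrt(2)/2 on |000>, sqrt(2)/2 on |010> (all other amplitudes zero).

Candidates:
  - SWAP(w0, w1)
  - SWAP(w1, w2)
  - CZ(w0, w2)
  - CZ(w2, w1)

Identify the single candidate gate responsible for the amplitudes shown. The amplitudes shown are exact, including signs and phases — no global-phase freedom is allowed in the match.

It was SWAP(w1, w2) that produced the state shown.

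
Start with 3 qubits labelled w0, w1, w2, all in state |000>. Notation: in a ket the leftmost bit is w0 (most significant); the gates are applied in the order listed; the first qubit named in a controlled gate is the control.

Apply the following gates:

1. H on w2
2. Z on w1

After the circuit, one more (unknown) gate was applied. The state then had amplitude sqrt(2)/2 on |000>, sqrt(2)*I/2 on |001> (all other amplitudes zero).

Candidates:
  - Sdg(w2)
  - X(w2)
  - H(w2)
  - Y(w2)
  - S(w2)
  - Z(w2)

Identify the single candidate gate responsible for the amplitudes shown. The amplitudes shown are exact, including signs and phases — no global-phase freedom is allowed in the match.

It was S(w2) that produced the state shown.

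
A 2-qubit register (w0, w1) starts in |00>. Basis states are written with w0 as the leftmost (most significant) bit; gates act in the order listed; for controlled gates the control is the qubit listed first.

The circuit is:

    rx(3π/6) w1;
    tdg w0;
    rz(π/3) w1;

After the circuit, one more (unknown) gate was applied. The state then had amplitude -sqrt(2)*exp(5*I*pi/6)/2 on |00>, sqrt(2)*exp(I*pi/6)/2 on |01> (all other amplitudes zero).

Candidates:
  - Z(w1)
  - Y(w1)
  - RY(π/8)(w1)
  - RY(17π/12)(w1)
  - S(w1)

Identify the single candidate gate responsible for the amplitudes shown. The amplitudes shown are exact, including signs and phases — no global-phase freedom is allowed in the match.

The unique candidate consistent with the amplitudes is S(w1).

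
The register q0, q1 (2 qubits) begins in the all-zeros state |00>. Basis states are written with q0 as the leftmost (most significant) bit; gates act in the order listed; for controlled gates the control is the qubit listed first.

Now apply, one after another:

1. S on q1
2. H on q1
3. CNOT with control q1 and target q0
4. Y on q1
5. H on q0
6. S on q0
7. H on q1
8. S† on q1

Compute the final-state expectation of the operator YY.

In the final state, YY has expectation 1.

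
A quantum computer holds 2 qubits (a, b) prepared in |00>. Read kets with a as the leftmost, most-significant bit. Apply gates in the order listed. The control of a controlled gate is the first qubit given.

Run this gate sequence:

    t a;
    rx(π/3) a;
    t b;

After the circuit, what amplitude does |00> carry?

The amplitude on |00> is sqrt(3)/2.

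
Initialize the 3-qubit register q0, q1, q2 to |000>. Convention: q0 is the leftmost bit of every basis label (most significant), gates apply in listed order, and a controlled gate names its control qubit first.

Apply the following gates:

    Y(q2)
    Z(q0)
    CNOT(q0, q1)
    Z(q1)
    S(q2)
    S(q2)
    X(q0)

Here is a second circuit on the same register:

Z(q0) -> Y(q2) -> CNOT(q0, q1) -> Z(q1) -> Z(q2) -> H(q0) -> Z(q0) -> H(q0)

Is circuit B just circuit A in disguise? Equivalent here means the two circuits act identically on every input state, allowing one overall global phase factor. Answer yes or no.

Yes, they are equivalent — the unitaries differ by at most a global phase.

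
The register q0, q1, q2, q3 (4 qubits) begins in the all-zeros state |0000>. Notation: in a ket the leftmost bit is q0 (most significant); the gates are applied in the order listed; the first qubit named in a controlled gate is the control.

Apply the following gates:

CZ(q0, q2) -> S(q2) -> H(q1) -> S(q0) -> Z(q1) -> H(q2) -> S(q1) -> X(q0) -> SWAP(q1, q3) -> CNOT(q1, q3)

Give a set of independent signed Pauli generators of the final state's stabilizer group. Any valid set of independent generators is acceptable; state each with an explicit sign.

The final state is stabilized by the group generated by +IIXI, -IIIY, -ZIII, +IZII; other independent generating sets are equally valid.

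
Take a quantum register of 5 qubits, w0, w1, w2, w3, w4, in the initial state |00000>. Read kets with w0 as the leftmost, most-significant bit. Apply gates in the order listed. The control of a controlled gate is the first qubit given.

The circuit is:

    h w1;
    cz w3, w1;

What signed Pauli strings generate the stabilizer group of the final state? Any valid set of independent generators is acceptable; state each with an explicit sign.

One valid set of independent stabilizer generators is +IXIII, +ZIIII, +IIZII, +IIIZI, +IIIIZ (any independent generating set of the same group is equally correct).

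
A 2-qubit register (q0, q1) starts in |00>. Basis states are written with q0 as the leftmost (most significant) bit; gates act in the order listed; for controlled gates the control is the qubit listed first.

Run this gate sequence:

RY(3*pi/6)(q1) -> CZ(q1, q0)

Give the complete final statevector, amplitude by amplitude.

The resulting statevector has amplitude sqrt(2)/2 on |00>, sqrt(2)/2 on |01>, 0 on |10>, 0 on |11>.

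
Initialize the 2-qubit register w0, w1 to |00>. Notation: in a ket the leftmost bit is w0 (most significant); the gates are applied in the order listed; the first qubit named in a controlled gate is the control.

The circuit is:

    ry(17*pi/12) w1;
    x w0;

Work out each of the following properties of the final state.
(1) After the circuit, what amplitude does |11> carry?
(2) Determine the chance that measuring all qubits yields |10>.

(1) The final state's coefficient on |11> equals sqrt(6 - 3*sqrt(2))/4 + sqrt(sqrt(2) + 2)/4.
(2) A full measurement returns |10> with probability -sqrt(6)/8 + sqrt(2)/8 + 1/2.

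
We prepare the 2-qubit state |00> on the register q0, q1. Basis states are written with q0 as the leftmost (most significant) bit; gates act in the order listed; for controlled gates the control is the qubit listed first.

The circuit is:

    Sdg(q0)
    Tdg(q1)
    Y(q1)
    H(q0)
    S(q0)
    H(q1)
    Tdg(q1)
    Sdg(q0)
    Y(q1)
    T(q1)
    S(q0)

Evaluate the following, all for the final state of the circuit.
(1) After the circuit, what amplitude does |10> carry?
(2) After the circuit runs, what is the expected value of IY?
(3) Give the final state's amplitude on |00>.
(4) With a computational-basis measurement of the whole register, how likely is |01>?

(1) The amplitude on |10> is -exp(I*pi/4)/2.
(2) The observable IY averages to 1.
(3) The amplitude on |00> is exp(3*I*pi/4)/2.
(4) The probability of measuring |01> is 1/4.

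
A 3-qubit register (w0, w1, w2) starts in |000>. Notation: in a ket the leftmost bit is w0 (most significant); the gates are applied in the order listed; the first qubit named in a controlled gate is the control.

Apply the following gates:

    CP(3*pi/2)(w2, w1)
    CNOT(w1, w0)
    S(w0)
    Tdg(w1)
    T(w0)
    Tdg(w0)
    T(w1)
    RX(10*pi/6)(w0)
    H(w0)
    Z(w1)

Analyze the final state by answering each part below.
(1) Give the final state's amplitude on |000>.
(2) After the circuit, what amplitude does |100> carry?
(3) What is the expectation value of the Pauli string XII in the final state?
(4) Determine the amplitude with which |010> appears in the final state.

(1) The amplitude on |000> is -sqrt(6)/4 - sqrt(2)*I/4. Key observation: steps 4-7 multiply out to the identity, so the circuit reduces to the remaining gates.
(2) The final state's coefficient on |100> equals -sqrt(6)/4 + sqrt(2)*I/4.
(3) In the final state, XII has expectation 1/2.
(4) The final state's coefficient on |010> equals 0.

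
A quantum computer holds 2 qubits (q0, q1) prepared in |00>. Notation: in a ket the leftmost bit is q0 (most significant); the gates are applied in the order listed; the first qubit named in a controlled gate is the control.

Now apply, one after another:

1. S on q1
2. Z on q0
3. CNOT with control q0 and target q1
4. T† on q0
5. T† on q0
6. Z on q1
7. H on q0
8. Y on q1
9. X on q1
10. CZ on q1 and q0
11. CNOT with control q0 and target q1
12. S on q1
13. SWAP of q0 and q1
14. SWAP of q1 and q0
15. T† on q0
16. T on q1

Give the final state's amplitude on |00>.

The amplitude on |00> is sqrt(2)*I/2.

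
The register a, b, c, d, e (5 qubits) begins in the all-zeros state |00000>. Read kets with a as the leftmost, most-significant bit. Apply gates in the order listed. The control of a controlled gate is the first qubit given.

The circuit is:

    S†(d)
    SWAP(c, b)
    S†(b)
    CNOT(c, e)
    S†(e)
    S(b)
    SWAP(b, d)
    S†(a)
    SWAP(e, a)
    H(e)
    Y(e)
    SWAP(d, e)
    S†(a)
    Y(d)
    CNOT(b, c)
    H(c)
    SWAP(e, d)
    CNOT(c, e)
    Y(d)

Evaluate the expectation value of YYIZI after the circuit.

The expectation value of YYIZI is 0.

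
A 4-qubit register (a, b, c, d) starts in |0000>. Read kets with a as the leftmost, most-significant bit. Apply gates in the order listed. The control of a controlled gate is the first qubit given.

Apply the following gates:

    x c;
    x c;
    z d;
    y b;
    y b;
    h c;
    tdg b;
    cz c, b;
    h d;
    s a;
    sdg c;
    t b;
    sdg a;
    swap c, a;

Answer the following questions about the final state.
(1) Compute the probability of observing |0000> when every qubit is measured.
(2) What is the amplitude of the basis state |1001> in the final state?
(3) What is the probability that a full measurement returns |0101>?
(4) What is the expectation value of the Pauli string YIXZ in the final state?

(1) A full measurement returns |0000> with probability 1/4. Key observation: the block from step 1 through step 2 cancels to the identity and can be dropped.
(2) The final state's coefficient on |1001> equals -I/2.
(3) Outcome |0101> occurs with probability 0.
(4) The expectation value of YIXZ is 0.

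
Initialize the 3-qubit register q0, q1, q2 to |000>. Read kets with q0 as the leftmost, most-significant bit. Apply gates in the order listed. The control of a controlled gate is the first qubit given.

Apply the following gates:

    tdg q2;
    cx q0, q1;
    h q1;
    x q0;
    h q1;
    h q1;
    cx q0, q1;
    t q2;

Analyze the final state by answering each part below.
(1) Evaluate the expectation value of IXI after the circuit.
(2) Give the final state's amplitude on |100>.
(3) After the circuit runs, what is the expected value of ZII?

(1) The expectation value of IXI is 1.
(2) The final state's coefficient on |100> equals sqrt(2)/2.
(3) The observable ZII averages to -1.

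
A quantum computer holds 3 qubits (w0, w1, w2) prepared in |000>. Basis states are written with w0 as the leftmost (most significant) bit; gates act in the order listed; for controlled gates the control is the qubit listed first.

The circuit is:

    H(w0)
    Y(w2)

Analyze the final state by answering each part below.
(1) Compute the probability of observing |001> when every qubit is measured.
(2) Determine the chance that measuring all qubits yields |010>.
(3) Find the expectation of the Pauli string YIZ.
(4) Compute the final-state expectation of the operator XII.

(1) The probability of measuring |001> is 1/2.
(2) A full measurement returns |010> with probability 0.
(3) The expectation value of YIZ is 0.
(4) In the final state, XII has expectation 1.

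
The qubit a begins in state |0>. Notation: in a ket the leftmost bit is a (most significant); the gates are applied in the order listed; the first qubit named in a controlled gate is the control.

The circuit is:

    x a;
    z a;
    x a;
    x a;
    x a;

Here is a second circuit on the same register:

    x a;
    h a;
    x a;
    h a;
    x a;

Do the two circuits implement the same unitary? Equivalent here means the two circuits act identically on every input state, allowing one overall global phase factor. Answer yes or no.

Yes: on every input state the two circuits agree up to one overall phase factor.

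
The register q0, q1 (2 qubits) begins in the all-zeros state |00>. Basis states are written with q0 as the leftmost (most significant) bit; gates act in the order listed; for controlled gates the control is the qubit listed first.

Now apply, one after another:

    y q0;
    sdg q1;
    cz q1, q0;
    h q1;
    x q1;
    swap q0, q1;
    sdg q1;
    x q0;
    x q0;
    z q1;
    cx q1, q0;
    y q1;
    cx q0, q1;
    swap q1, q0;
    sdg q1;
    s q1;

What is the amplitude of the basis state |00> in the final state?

The amplitude on |00> is sqrt(2)*I/2.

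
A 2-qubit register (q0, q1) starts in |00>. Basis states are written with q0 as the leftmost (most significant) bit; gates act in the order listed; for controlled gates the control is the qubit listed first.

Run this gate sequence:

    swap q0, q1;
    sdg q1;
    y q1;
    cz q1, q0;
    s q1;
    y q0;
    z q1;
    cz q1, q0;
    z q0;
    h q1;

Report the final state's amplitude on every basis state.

The final amplitudes are 0 on |00>, 0 on |01>, sqrt(2)*I/2 on |10>, -sqrt(2)*I/2 on |11>.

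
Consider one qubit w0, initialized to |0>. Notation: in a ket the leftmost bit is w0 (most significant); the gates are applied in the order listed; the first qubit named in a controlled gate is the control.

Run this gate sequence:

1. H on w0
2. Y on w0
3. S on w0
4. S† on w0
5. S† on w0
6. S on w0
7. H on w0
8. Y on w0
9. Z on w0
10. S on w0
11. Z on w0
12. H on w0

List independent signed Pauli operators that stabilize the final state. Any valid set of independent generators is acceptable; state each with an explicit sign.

The final state is stabilized by the group generated by +X; other independent generating sets are equally valid.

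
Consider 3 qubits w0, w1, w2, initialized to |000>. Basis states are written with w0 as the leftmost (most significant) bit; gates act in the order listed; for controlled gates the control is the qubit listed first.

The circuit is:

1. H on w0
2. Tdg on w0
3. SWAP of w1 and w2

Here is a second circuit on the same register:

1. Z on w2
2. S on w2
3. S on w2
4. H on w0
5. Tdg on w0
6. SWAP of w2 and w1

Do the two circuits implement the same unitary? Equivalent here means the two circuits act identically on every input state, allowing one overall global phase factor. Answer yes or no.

Yes, they are equivalent — the unitaries differ by at most a global phase.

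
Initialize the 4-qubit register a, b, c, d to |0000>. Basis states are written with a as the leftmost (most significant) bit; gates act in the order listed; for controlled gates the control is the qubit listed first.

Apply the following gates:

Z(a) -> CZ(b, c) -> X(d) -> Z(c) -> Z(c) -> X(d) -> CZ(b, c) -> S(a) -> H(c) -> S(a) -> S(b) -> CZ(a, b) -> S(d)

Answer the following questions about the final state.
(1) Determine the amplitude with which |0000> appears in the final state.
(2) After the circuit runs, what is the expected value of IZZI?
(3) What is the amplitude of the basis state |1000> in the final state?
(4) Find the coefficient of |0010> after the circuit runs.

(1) The final state's coefficient on |0000> equals sqrt(2)/2. Key observation: the block from step 2 through step 7 cancels to the identity and can be dropped.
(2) The expectation value of IZZI is 0.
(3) The final state's coefficient on |1000> equals 0.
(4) |0010> carries amplitude sqrt(2)/2 in the final state.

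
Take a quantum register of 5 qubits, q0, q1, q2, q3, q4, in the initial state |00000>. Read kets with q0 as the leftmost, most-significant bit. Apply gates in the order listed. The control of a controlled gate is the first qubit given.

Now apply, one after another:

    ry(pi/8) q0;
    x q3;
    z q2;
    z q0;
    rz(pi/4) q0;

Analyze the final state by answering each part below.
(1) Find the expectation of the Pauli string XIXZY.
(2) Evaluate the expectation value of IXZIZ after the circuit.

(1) The expectation value of XIXZY is 0.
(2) In the final state, IXZIZ has expectation 0.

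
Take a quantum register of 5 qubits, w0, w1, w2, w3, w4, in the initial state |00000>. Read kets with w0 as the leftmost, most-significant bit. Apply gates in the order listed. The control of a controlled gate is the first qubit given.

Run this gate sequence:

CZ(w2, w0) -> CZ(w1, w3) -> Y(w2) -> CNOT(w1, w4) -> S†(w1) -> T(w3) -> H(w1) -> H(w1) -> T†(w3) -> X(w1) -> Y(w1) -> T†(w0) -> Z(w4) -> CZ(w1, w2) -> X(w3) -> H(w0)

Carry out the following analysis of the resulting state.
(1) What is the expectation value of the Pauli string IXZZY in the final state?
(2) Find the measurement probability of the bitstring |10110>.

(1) The expectation value of IXZZY is 0. Key observation: the block from step 6 through step 9 cancels to the identity and can be dropped.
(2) The probability of measuring |10110> is 1/2.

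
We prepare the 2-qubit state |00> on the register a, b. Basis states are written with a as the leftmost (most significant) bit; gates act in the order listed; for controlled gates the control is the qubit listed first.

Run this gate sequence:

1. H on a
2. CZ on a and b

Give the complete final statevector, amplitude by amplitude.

The final amplitudes are sqrt(2)/2 on |00>, 0 on |01>, sqrt(2)/2 on |10>, 0 on |11>.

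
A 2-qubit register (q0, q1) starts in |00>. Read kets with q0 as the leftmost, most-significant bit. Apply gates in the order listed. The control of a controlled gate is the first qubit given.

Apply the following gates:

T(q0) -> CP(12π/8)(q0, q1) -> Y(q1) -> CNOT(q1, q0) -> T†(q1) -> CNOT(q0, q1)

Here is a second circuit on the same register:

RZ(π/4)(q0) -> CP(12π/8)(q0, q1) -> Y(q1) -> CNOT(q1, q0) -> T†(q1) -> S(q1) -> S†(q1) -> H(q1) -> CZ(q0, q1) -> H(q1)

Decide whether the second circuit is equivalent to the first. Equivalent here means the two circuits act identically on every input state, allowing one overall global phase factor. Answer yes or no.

Yes: on every input state the two circuits agree up to one overall phase factor.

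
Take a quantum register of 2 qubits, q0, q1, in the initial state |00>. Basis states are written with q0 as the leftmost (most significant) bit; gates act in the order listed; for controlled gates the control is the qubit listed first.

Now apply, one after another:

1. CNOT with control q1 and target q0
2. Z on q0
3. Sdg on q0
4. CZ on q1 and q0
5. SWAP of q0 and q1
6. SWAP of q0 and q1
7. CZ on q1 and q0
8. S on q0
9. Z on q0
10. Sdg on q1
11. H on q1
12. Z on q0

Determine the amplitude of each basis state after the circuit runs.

The resulting statevector has amplitude sqrt(2)/2 on |00>, sqrt(2)/2 on |01>, 0 on |10>, 0 on |11>. Key observation: steps 2-9 multiply out to the identity, so the circuit reduces to the remaining gates.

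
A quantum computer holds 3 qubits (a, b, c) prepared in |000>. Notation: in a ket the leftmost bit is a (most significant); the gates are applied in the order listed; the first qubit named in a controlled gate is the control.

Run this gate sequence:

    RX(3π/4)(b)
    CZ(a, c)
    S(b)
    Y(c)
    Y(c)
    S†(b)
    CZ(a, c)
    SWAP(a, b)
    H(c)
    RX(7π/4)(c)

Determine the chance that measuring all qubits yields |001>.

A full measurement returns |001> with probability 1/4 - sqrt(2)/8.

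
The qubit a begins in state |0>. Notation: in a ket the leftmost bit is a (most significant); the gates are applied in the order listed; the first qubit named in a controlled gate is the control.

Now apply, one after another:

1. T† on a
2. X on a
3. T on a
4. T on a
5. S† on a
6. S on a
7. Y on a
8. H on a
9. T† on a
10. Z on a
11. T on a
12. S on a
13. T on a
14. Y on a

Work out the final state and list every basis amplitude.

The resulting statevector has amplitude -sqrt(2)*exp(I*pi/4)/2 on |0>, sqrt(2)*I/2 on |1>.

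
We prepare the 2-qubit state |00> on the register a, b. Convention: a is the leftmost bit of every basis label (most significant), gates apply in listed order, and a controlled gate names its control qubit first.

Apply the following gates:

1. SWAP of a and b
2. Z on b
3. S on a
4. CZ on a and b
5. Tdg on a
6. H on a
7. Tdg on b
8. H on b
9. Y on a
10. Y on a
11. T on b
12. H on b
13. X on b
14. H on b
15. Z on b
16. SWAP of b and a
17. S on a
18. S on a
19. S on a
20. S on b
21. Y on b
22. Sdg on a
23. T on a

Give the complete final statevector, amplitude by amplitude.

The final amplitudes are 1/2 on |00>, I/2 on |01>, -I/2 on |10>, 1/2 on |11>. Key observation: steps 12-15 multiply out to the identity, so the circuit reduces to the remaining gates.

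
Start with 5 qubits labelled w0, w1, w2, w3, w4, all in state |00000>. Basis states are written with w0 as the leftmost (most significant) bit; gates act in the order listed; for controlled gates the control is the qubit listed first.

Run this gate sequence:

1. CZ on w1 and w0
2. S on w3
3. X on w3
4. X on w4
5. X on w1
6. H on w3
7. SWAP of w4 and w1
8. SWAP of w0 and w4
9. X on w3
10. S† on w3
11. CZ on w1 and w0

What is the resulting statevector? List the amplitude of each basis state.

The resulting statevector has amplitude sqrt(2)/2 on |11000>, sqrt(2)*I/2 on |11010>, and 0 on every other basis state.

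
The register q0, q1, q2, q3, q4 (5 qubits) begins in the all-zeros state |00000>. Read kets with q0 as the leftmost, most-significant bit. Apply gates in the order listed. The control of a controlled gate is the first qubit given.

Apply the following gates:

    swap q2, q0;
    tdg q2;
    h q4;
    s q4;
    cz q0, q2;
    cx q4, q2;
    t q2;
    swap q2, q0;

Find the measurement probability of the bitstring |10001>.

A full measurement returns |10001> with probability 1/2.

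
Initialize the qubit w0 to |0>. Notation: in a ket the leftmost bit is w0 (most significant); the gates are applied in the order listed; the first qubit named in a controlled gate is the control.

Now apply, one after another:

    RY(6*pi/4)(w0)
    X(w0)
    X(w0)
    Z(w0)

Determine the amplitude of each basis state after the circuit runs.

The resulting statevector has amplitude -sqrt(2)/2 on |0>, -sqrt(2)/2 on |1>.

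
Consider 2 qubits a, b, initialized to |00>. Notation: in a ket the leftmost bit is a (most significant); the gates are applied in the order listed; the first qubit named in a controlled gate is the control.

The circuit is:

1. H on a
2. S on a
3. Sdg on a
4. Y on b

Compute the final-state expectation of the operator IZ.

The observable IZ averages to -1.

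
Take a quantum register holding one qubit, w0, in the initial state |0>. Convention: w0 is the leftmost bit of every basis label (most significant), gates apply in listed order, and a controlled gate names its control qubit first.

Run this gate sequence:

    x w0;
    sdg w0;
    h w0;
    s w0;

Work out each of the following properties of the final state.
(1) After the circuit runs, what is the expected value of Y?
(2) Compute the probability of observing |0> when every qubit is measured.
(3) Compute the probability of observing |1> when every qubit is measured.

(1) The expectation value of Y is -1.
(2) The probability of measuring |0> is 1/2.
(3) The probability of measuring |1> is 1/2.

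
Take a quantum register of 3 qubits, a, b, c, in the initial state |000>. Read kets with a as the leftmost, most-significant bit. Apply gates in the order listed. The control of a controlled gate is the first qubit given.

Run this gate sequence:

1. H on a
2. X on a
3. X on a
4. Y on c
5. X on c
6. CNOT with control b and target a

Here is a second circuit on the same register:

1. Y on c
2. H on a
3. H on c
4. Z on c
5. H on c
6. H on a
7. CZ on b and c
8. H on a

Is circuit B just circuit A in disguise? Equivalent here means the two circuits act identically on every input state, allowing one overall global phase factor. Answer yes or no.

No: there is an input state on which the two circuits produce genuinely different outputs (not merely differing by a phase).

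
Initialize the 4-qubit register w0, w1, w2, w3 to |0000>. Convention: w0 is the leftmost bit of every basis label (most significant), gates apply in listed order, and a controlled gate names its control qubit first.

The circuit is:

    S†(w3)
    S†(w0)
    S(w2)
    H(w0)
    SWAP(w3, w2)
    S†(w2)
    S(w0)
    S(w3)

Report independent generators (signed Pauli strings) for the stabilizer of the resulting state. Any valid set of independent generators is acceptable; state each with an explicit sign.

The stabilizer group can be generated by +YIII, +IZII, +IIZI, +IIIZ, among other valid generating sets.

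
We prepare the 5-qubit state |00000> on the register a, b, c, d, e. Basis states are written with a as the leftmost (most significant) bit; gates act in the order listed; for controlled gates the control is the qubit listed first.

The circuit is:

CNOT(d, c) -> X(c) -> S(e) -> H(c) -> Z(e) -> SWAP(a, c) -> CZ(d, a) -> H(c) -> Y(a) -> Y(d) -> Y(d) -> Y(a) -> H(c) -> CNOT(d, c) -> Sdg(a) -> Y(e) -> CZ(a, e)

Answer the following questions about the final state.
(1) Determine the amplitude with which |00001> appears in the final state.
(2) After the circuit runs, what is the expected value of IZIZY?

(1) The amplitude on |00001> is sqrt(2)*I/2. Key observation: gates 8-13 undo each other exactly, leaving only the rest of the circuit to track.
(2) The observable IZIZY averages to 0.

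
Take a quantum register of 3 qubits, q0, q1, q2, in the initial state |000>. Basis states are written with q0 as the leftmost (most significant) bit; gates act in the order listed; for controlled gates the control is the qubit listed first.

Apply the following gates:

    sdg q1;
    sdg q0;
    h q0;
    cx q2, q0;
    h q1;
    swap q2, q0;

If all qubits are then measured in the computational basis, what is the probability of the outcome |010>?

Outcome |010> occurs with probability 1/4.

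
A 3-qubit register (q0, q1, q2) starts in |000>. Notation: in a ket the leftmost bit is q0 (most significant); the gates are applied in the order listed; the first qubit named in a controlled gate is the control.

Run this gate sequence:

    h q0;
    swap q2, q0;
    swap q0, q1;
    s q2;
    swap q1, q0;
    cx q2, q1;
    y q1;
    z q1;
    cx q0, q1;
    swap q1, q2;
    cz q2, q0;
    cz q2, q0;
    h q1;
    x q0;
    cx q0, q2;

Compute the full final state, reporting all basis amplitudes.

The final amplitudes are 0 on |000>, 0 on |001>, 0 on |010>, 0 on |011>, -I/2 on |100>, 1/2 on |101>, -I/2 on |110>, -1/2 on |111>.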